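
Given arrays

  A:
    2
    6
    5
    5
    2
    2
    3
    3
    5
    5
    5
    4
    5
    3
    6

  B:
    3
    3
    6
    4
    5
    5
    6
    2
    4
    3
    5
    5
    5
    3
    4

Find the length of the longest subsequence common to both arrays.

9

One common subsequence of length 9: 6 (A #2, B #3), 5 (A #3, B #5), 5 (A #4, B #6), 2 (A #5, B #8), 3 (A #8, B #10), 5 (A #9, B #11), 5 (A #10, B #12), 5 (A #11, B #13), 4 (A #12, B #15). Since dp[15][15] = 9, nothing longer is possible.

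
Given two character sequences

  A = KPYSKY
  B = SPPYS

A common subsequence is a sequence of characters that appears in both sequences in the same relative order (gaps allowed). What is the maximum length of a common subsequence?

Pick P (A #2, B #3), Y (A #3, B #4), S (A #4, B #5); all 3 characters appear in both, in order, and the DP table's final entry dp[6][5] is also 3, so no common subsequence is longer.

3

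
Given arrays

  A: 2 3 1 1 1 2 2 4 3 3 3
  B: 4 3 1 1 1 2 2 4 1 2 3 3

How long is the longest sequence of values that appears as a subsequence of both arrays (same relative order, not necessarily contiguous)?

9

Pick 3 [2,2], then 1 [3,3], then 1 [4,4], then 1 [5,5], then 2 [6,6], then 2 [7,7], then 4 [8,8], then 3 [10,11], then 3 [11,12]; all 9 values appear in both, in order. dp[11][12] = 9 confirms this is the maximum.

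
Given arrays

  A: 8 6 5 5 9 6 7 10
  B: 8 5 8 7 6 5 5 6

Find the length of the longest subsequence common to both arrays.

5

Taking 8 at A[1]=B[3], 6 at A[2]=B[5], 5 at A[3]=B[6], 5 at A[4]=B[7], 6 at A[6]=B[8] gives a common subsequence of length 5, and the DP table's final entry dp[8][8] is also 5, so no common subsequence is longer.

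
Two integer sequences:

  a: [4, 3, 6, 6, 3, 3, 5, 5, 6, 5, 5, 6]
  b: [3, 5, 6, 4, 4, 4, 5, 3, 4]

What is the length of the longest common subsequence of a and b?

4

Let dp[i][j] be the LCS length of the first i values of a and the first j values of b. dp[i][j] = dp[i-1][j-1]+1 when the i-th and j-th values match, else max(dp[i-1][j], dp[i][j-1]).
    ·  3  5  6  4  4  4  5  3  4
 ·  0  0  0  0  0  0  0  0  0  0
 4  0  0  0  0  1  1  1  1  1  1
 3  0  1  1  1  1  1  1  1  2  2
 6  0  1  1  2  2  2  2  2  2  2
 6  0  1  1  2  2  2  2  2  2  2
 3  0  1  1  2  2  2  2  2  3  3
 3  0  1  1  2  2  2  2  2  3  3
 5  0  1  2  2  2  2  2  3  3  3
 5  0  1  2  2  2  2  2  3  3  3
 6  0  1  2  3  3  3  3  3  3  3
 5  0  1  2  3  3  3  3  4  4  4
 5  0  1  2  3  3  3  3  4  4  4
 6  0  1  2  3  3  3  3  4  4  4
dp[12][9] = 4. One LCS (by backtracking along matches): 3, 5, 6, 5.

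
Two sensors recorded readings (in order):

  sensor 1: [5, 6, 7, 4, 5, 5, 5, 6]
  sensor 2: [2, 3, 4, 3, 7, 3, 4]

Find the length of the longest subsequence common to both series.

One common subsequence of length 2: 7 at sensor 1[3]=sensor 2[5], then 4 at sensor 1[4]=sensor 2[7], and the DP table's final entry dp[8][7] is also 2, so no common subsequence is longer.

2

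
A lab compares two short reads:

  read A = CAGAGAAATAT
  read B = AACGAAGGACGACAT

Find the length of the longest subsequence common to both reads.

Pick C at read A[1]=read B[3]; then A at read A[2]=read B[6]; then G at read A[3]=read B[8]; then A at read A[4]=read B[9]; then G at read A[5]=read B[11]; then A at read A[6]=read B[12]; then A at read A[10]=read B[14]; then T at read A[11]=read B[15]; all 8 bases appear in both, in order. The LCS DP gives dp[11][15] = 8, so this is optimal.

8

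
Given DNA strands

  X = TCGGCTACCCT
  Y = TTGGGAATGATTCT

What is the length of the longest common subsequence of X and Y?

Match T (X #1, Y #2) → G (X #3, Y #4) → G (X #4, Y #5) → T (X #6, Y #8) → A (X #7, Y #10) → C (X #10, Y #13) → T (X #11, Y #14) — 7 bases in the same relative order in both. Since dp[11][14] = 7, nothing longer is possible.

7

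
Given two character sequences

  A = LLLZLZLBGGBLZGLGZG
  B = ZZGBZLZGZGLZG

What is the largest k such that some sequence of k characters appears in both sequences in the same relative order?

Match Z at A[4]=B[1] → Z at A[6]=B[2] → G at A[10]=B[3] → B at A[11]=B[4] → L at A[12]=B[6] → Z at A[13]=B[9] → G at A[14]=B[10] → L at A[15]=B[11] → Z at A[17]=B[12] → G at A[18]=B[13] — 10 characters in the same relative order in both, and the DP table's final entry dp[18][13] is also 10, so no common subsequence is longer.

10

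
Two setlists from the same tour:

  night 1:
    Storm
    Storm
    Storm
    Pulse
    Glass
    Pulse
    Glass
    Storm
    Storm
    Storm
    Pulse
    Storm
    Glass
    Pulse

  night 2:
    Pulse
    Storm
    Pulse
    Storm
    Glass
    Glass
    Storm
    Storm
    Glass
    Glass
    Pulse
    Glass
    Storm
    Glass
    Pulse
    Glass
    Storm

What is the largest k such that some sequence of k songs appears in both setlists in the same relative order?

Pick Storm [1,2]; then Storm [3,4]; then Glass [5,5]; then Glass [7,6]; then Storm [8,7]; then Storm [9,8]; then Pulse [11,11]; then Storm [12,13]; then Glass [13,14]; then Pulse [14,15]; all 10 songs appear in both, in order. Since dp[14][17] = 10, nothing longer is possible.

10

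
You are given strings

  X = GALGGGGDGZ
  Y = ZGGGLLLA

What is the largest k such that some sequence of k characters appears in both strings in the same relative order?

Let dp[i][j] be the LCS length of the first i characters of X and the first j characters of Y. dp[i][j] = dp[i-1][j-1]+1 when the i-th and j-th characters match, else max(dp[i-1][j], dp[i][j-1]).
    ·  Z  G  G  G  L  L  L  A
 ·  0  0  0  0  0  0  0  0  0
 G  0  0  1  1  1  1  1  1  1
 A  0  0  1  1  1  1  1  1  2
 L  0  0  1  1  1  2  2  2  2
 G  0  0  1  2  2  2  2  2  2
 G  0  0  1  2  3  3  3  3  3
 G  0  0  1  2  3  3  3  3  3
 G  0  0  1  2  3  3  3  3  3
 D  0  0  1  2  3  3  3  3  3
 G  0  0  1  2  3  3  3  3  3
 Z  0  1  1  2  3  3  3  3  3
dp[10][8] = 3. One LCS (by backtracking along matches): GGG.

3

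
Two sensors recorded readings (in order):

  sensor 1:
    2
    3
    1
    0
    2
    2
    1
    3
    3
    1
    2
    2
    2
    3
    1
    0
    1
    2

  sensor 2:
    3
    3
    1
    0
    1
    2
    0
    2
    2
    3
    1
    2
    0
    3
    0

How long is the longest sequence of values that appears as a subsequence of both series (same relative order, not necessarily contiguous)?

10

Pick 3 [2,2] → 1 [3,5] → 0 [4,7] → 2 [5,8] → 2 [6,9] → 3 [9,10] → 1 [10,11] → 2 [11,12] → 3 [14,14] → 0 [16,15]; all 10 values appear in both, in order. dp[18][15] = 10 confirms this is the maximum.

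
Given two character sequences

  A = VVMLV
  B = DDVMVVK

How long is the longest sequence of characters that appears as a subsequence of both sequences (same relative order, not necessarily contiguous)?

3

Taking V at A[1]=B[3]; then V at A[2]=B[5]; then V at A[5]=B[6] gives a common subsequence of length 3. Since dp[5][7] = 3, nothing longer is possible.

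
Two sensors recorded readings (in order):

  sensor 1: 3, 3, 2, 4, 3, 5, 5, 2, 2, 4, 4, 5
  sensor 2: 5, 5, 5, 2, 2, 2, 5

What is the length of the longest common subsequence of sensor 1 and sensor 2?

5

Let dp[i][j] be the LCS length of the first i values of sensor 1 and the first j values of sensor 2. dp[i][j] = dp[i-1][j-1]+1 when the i-th and j-th values match, else max(dp[i-1][j], dp[i][j-1]).
    ·  5  5  5  2  2  2  5
 ·  0  0  0  0  0  0  0  0
 3  0  0  0  0  0  0  0  0
 3  0  0  0  0  0  0  0  0
 2  0  0  0  0  1  1  1  1
 4  0  0  0  0  1  1  1  1
 3  0  0  0  0  1  1  1  1
 5  0  1  1  1  1  1  1  2
 5  0  1  2  2  2  2  2  2
 2  0  1  2  2  3  3  3  3
 2  0  1  2  2  3  4  4  4
 4  0  1  2  2  3  4  4  4
 4  0  1  2  2  3  4  4  4
 5  0  1  2  3  3  4  4  5
dp[12][7] = 5. One LCS (by backtracking along matches): 5, 5, 2, 2, 5.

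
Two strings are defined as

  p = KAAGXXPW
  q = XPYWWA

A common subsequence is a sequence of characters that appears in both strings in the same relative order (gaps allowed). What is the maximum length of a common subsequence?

3

Pick X (p #6, q #1); then P (p #7, q #2); then W (p #8, q #5); all 3 characters appear in both, in order. dp[8][6] = 3 confirms this is the maximum.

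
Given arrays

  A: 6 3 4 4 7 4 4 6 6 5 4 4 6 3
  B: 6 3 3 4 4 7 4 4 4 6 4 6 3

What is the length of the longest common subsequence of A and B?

11

Taking 6 (A #1, B #1) → 3 (A #2, B #3) → 4 (A #3, B #4) → 4 (A #4, B #5) → 7 (A #5, B #6) → 4 (A #6, B #8) → 4 (A #7, B #9) → 6 (A #9, B #10) → 4 (A #12, B #11) → 6 (A #13, B #12) → 3 (A #14, B #13) gives a common subsequence of length 11. Since dp[14][13] = 11, nothing longer is possible.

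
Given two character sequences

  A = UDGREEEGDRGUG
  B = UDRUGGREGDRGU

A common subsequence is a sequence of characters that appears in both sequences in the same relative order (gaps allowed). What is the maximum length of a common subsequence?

One common subsequence of length 10: U [1,1]; then D [2,2]; then G [3,6]; then R [4,7]; then E [7,8]; then G [8,9]; then D [9,10]; then R [10,11]; then G [11,12]; then U [12,13]. Since dp[13][13] = 10, nothing longer is possible.

10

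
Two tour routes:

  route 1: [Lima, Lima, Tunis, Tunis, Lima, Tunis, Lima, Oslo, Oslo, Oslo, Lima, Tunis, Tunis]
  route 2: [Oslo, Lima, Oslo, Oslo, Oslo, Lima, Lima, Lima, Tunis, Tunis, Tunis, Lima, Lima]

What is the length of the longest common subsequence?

Taking Lima at route 1[1]=route 2[7] → Lima at route 1[2]=route 2[8] → Tunis at route 1[3]=route 2[9] → Tunis at route 1[4]=route 2[10] → Tunis at route 1[6]=route 2[11] → Lima at route 1[7]=route 2[12] → Lima at route 1[11]=route 2[13] gives a common subsequence of length 7. dp[13][13] = 7 confirms this is the maximum.

7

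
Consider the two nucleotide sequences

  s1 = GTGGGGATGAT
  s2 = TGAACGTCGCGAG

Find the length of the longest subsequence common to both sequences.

Pick T [2,1] → G [3,2] → G [4,6] → G [5,9] → G [6,11] → A [7,12] → G [9,13]; all 7 bases appear in both, in order. Since dp[11][13] = 7, nothing longer is possible.

7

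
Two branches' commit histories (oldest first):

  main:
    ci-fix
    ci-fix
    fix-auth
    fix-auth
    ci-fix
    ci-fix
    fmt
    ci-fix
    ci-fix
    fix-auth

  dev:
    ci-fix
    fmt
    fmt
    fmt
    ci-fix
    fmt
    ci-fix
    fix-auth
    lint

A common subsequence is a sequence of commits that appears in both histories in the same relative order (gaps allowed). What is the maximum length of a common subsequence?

5

Taking ci-fix [1,1], then ci-fix [6,5], then fmt [7,6], then ci-fix [9,7], then fix-auth [10,8] gives a common subsequence of length 5. The LCS DP gives dp[10][9] = 5, so this is optimal.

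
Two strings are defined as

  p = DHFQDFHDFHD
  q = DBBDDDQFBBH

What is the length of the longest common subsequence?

Let dp[i][j] be the LCS length of the first i characters of p and the first j characters of q. dp[i][j] = dp[i-1][j-1]+1 when the i-th and j-th characters match, else max(dp[i-1][j], dp[i][j-1]).
    ·  D  B  B  D  D  D  Q  F  B  B  H
 ·  0  0  0  0  0  0  0  0  0  0  0  0
 D  0  1  1  1  1  1  1  1  1  1  1  1
 H  0  1  1  1  1  1  1  1  1  1  1  2
 F  0  1  1  1  1  1  1  1  2  2  2  2
 Q  0  1  1  1  1  1  1  2  2  2  2  2
 D  0  1  1  1  2  2  2  2  2  2  2  2
 F  0  1  1  1  2  2  2  2  3  3  3  3
 H  0  1  1  1  2  2  2  2  3  3  3  4
 D  0  1  1  1  2  3  3  3  3  3  3  4
 F  0  1  1  1  2  3  3  3  4  4  4  4
 H  0  1  1  1  2  3  3  3  4  4  4  5
 D  0  1  1  1  2  3  4  4  4  4  4  5
dp[11][11] = 5. One LCS (by backtracking along matches): DDDFH.

5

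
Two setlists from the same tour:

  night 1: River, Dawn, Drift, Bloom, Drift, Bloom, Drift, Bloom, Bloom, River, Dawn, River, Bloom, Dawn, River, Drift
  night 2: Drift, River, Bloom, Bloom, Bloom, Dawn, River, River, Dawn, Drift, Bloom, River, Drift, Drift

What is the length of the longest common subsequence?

Taking River [1,2], Bloom [4,3], Bloom [6,4], Bloom [8,5], River [10,8], Dawn [11,9], Bloom [13,11], River [15,12], Drift [16,14] gives a common subsequence of length 9. The LCS DP gives dp[16][14] = 9, so this is optimal.

9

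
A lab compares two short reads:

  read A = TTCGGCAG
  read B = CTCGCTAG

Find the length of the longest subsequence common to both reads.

Let dp[i][j] be the LCS length of the first i bases of read A and the first j bases of read B. dp[i][j] = dp[i-1][j-1]+1 when the i-th and j-th bases match, else max(dp[i-1][j], dp[i][j-1]).
    ·  C  T  C  G  C  T  A  G
 ·  0  0  0  0  0  0  0  0  0
 T  0  0  1  1  1  1  1  1  1
 T  0  0  1  1  1  1  2  2  2
 C  0  1  1  2  2  2  2  2  2
 G  0  1  1  2  3  3  3  3  3
 G  0  1  1  2  3  3  3  3  4
 C  0  1  1  2  3  4  4  4  4
 A  0  1  1  2  3  4  4  5  5
 G  0  1  1  2  3  4  4  5  6
dp[8][8] = 6. One LCS (by backtracking along matches): TCGCAG.

6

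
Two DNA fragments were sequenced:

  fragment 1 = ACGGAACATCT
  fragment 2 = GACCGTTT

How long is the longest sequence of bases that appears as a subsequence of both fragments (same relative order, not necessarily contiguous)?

Let dp[i][j] be the LCS length of the first i bases of fragment 1 and the first j bases of fragment 2. dp[i][j] = dp[i-1][j-1]+1 when the i-th and j-th bases match, else max(dp[i-1][j], dp[i][j-1]).
    ·  G  A  C  C  G  T  T  T
 ·  0  0  0  0  0  0  0  0  0
 A  0  0  1  1  1  1  1  1  1
 C  0  0  1  2  2  2  2  2  2
 G  0  1  1  2  2  3  3  3  3
 G  0  1  1  2  2  3  3  3  3
 A  0  1  2  2  2  3  3  3  3
 A  0  1  2  2  2  3  3  3  3
 C  0  1  2  3  3  3  3  3  3
 A  0  1  2  3  3  3  3  3  3
 T  0  1  2  3  3  3  4  4  4
 C  0  1  2  3  4  4  4  4  4
 T  0  1  2  3  4  4  5  5  5
dp[11][8] = 5. One LCS (by backtracking along matches): ACGTT.

5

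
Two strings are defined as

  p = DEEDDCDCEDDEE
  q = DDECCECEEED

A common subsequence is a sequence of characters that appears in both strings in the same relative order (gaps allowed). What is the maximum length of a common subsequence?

Let dp[i][j] be the LCS length of the first i characters of p and the first j characters of q. dp[i][j] = dp[i-1][j-1]+1 when the i-th and j-th characters match, else max(dp[i-1][j], dp[i][j-1]).
    ·  D  D  E  C  C  E  C  E  E  E  D
 ·  0  0  0  0  0  0  0  0  0  0  0  0
 D  0  1  1  1  1  1  1  1  1  1  1  1
 E  0  1  1  2  2  2  2  2  2  2  2  2
 E  0  1  1  2  2  2  3  3  3  3  3  3
 D  0  1  2  2  2  2  3  3  3  3  3  4
 D  0  1  2  2  2  2  3  3  3  3  3  4
 C  0  1  2  2  3  3  3  4  4  4  4  4
 D  0  1  2  2  3  3  3  4  4  4  4  5
 C  0  1  2  2  3  4  4  4  4  4  4  5
 E  0  1  2  3  3  4  5  5  5  5  5  5
 D  0  1  2  3  3  4  5  5  5  5  5  6
 D  0  1  2  3  3  4  5  5  5  5  5  6
 E  0  1  2  3  3  4  5  5  6  6  6  6
 E  0  1  2  3  3  4  5  5  6  7  7  7
dp[13][11] = 7. One LCS (by backtracking along matches): DEECEEE.

7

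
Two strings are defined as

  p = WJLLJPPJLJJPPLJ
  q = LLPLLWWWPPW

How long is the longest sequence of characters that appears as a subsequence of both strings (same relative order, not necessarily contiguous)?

Taking L [3,1], then L [4,2], then P [6,3], then L [9,5], then P [12,9], then P [13,10] gives a common subsequence of length 6. Since dp[15][11] = 6, nothing longer is possible.

6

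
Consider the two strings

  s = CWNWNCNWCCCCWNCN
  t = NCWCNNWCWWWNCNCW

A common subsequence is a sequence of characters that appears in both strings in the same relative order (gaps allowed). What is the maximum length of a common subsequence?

10

Pick C at s[1]=t[2]; then W at s[2]=t[3]; then N at s[3]=t[6]; then W at s[4]=t[7]; then C at s[6]=t[8]; then W at s[8]=t[10]; then W at s[13]=t[11]; then N at s[14]=t[12]; then C at s[15]=t[13]; then N at s[16]=t[14]; all 10 characters appear in both, in order. Since dp[16][16] = 10, nothing longer is possible.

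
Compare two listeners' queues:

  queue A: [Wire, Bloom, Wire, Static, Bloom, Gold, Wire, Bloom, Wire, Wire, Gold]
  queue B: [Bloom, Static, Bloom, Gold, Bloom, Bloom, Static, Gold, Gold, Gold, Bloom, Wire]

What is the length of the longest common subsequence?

One common subsequence of length 6: Bloom at queue A[2]=queue B[1] → Static at queue A[4]=queue B[2] → Bloom at queue A[5]=queue B[6] → Gold at queue A[6]=queue B[10] → Bloom at queue A[8]=queue B[11] → Wire at queue A[10]=queue B[12]. The LCS DP gives dp[11][12] = 6, so this is optimal.

6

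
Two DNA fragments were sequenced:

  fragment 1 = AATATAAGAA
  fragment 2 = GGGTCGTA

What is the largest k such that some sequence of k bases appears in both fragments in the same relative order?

3

One common subsequence of length 3: T (fragment 1 #3, fragment 2 #4); then T (fragment 1 #5, fragment 2 #7); then A (fragment 1 #10, fragment 2 #8). The LCS DP gives dp[10][8] = 3, so this is optimal.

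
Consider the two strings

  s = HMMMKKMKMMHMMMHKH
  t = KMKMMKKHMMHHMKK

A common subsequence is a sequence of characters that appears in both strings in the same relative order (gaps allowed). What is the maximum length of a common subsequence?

Taking M [2,2], M [3,4], M [4,5], K [5,6], K [6,7], M [7,9], M [9,10], H [11,12], M [12,13], K [16,15] gives a common subsequence of length 10. Since dp[17][15] = 10, nothing longer is possible.

10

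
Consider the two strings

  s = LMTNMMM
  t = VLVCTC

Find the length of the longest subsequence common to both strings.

2

Pick L [1,2], then T [3,5]; all 2 characters appear in both, in order, and the DP table's final entry dp[7][6] is also 2, so no common subsequence is longer.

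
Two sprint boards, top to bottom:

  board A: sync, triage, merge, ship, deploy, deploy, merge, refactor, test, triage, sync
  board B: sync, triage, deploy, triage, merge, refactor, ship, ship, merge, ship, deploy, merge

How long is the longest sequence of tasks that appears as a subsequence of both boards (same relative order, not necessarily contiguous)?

Taking sync [1,1]; then triage [2,4]; then merge [3,9]; then ship [4,10]; then deploy [6,11]; then merge [7,12] gives a common subsequence of length 6. dp[11][12] = 6 confirms this is the maximum.

6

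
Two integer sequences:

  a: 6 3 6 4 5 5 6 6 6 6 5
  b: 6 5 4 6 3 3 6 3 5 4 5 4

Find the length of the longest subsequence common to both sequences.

Let dp[i][j] be the LCS length of the first i values of a and the first j values of b. dp[i][j] = dp[i-1][j-1]+1 when the i-th and j-th values match, else max(dp[i-1][j], dp[i][j-1]).
    ·  6  5  4  6  3  3  6  3  5  4  5  4
 ·  0  0  0  0  0  0  0  0  0  0  0  0  0
 6  0  1  1  1  1  1  1  1  1  1  1  1  1
 3  0  1  1  1  1  2  2  2  2  2  2  2  2
 6  0  1  1  1  2  2  2  3  3  3  3  3  3
 4  0  1  1  2  2  2  2  3  3  3  4  4  4
 5  0  1  2  2  2  2  2  3  3  4  4  5  5
 5  0  1  2  2  2  2  2  3  3  4  4  5  5
 6  0  1  2  2  3  3  3  3  3  4  4  5  5
 6  0  1  2  2  3  3  3  4  4  4  4  5  5
 6  0  1  2  2  3  3  3  4  4  4  4  5  5
 6  0  1  2  2  3  3  3  4  4  4  4  5  5
 5  0  1  2  2  3  3  3  4  4  5  5  5  5
dp[11][12] = 5. One LCS (by backtracking along matches): 6, 3, 6, 4, 5.

5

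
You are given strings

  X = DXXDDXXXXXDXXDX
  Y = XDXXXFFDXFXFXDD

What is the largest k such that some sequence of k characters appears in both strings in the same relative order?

One common subsequence of length 9: D at X[1]=Y[2], then X at X[2]=Y[4], then X at X[3]=Y[5], then D at X[5]=Y[8], then X at X[6]=Y[9], then X at X[7]=Y[11], then X at X[10]=Y[13], then D at X[11]=Y[14], then D at X[14]=Y[15], and the DP table's final entry dp[15][15] is also 9, so no common subsequence is longer.

9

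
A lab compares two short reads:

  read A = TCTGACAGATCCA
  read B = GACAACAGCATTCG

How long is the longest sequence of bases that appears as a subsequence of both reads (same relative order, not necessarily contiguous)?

Taking C at read A[2]=read B[3], then A at read A[5]=read B[5], then C at read A[6]=read B[6], then A at read A[7]=read B[7], then G at read A[8]=read B[8], then A at read A[9]=read B[10], then T at read A[10]=read B[12], then C at read A[11]=read B[13] gives a common subsequence of length 8. Since dp[13][14] = 8, nothing longer is possible.

8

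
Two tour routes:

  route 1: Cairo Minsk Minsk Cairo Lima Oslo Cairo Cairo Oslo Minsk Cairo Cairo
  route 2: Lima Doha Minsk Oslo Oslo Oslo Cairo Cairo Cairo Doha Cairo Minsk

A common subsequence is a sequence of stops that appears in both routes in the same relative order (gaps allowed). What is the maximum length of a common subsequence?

6

Taking Minsk [2,3]; then Oslo [6,6]; then Cairo [7,7]; then Cairo [8,8]; then Cairo [11,9]; then Cairo [12,11] gives a common subsequence of length 6. dp[12][12] = 6 confirms this is the maximum.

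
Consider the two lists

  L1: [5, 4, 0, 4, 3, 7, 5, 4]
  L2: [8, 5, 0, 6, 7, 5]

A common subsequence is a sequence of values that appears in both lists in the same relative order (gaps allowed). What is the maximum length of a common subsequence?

4

Pick 5 (L1 #1, L2 #2) → 0 (L1 #3, L2 #3) → 7 (L1 #6, L2 #5) → 5 (L1 #7, L2 #6); all 4 values appear in both, in order. The LCS DP gives dp[8][6] = 4, so this is optimal.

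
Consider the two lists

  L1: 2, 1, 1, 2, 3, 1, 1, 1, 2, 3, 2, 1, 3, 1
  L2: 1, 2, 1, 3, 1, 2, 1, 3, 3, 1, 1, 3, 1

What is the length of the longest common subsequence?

9

Match 2 [1,2] → 1 [2,3] → 1 [3,5] → 2 [4,6] → 3 [5,9] → 1 [8,10] → 1 [12,11] → 3 [13,12] → 1 [14,13] — 9 values in the same relative order in both, and the DP table's final entry dp[14][13] is also 9, so no common subsequence is longer.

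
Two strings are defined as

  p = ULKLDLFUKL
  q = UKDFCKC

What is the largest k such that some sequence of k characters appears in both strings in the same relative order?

Taking U (p #1, q #1), K (p #3, q #2), D (p #5, q #3), F (p #7, q #4), K (p #9, q #6) gives a common subsequence of length 5. Since dp[10][7] = 5, nothing longer is possible.

5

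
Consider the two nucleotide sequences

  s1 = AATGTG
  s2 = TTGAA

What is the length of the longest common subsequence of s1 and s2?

Let dp[i][j] be the LCS length of the first i bases of s1 and the first j bases of s2. dp[i][j] = dp[i-1][j-1]+1 when the i-th and j-th bases match, else max(dp[i-1][j], dp[i][j-1]).
    ·  T  T  G  A  A
 ·  0  0  0  0  0  0
 A  0  0  0  0  1  1
 A  0  0  0  0  1  2
 T  0  1  1  1  1  2
 G  0  1  1  2  2  2
 T  0  1  2  2  2  2
 G  0  1  2  3  3  3
dp[6][5] = 3. One LCS (by backtracking along matches): TTG.

3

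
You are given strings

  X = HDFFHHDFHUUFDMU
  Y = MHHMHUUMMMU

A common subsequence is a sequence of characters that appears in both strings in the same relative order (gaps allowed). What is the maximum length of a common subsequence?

Match H at X[1]=Y[2], H at X[5]=Y[3], H at X[9]=Y[5], U at X[10]=Y[6], U at X[11]=Y[7], M at X[14]=Y[10], U at X[15]=Y[11] — 7 characters in the same relative order in both. Since dp[15][11] = 7, nothing longer is possible.

7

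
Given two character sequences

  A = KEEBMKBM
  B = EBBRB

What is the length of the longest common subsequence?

3

Taking E [2,1], then B [4,3], then B [7,5] gives a common subsequence of length 3. Since dp[8][5] = 3, nothing longer is possible.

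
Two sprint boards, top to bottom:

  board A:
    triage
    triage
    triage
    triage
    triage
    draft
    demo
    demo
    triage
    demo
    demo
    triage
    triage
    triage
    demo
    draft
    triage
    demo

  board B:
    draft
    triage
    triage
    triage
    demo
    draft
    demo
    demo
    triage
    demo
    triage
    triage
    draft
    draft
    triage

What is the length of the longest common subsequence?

One common subsequence of length 12: triage (board A #1, board B #2); then triage (board A #2, board B #3); then triage (board A #3, board B #4); then draft (board A #6, board B #6); then demo (board A #7, board B #7); then demo (board A #8, board B #8); then triage (board A #9, board B #9); then demo (board A #11, board B #10); then triage (board A #12, board B #11); then triage (board A #13, board B #12); then draft (board A #16, board B #14); then triage (board A #17, board B #15), and the DP table's final entry dp[18][15] is also 12, so no common subsequence is longer.

12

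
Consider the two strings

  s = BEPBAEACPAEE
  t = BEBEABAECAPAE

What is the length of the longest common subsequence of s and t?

9

Match B (s #1, t #3) → E (s #2, t #4) → B (s #4, t #6) → A (s #5, t #7) → E (s #6, t #8) → A (s #7, t #10) → P (s #9, t #11) → A (s #10, t #12) → E (s #12, t #13) — 9 characters in the same relative order in both. dp[12][13] = 9 confirms this is the maximum.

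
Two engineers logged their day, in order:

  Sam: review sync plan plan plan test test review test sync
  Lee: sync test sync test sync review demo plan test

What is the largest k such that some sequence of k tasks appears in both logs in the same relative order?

5

Taking sync at Sam[2]=Lee[1] → test at Sam[6]=Lee[2] → test at Sam[7]=Lee[4] → review at Sam[8]=Lee[6] → test at Sam[9]=Lee[9] gives a common subsequence of length 5, and the DP table's final entry dp[10][9] is also 5, so no common subsequence is longer.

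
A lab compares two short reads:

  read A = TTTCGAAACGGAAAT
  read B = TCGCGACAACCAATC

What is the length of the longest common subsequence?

Match T at read A[1]=read B[1], C at read A[4]=read B[4], G at read A[5]=read B[5], A at read A[6]=read B[6], A at read A[7]=read B[8], A at read A[8]=read B[9], C at read A[9]=read B[11], A at read A[13]=read B[12], A at read A[14]=read B[13], T at read A[15]=read B[14] — 10 bases in the same relative order in both. The LCS DP gives dp[15][15] = 10, so this is optimal.

10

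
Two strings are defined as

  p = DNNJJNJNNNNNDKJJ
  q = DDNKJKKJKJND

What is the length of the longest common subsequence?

7

Taking D at p[1]=q[2], then N at p[2]=q[3], then J at p[4]=q[5], then J at p[5]=q[8], then J at p[7]=q[10], then N at p[12]=q[11], then D at p[13]=q[12] gives a common subsequence of length 7. Since dp[16][12] = 7, nothing longer is possible.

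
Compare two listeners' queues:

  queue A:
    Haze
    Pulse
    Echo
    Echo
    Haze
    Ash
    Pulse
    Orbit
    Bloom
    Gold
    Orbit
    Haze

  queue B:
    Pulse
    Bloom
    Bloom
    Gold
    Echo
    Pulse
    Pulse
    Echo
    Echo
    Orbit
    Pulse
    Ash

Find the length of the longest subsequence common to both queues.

4

Match Pulse at queue A[2]=queue B[7], Echo at queue A[3]=queue B[8], Echo at queue A[4]=queue B[9], Ash at queue A[6]=queue B[12] — 4 songs in the same relative order in both. dp[12][12] = 4 confirms this is the maximum.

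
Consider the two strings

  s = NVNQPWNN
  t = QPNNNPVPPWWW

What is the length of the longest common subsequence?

4

Pick N (s #1, t #5), then V (s #2, t #7), then P (s #5, t #9), then W (s #6, t #12); all 4 characters appear in both, in order, and the DP table's final entry dp[8][12] is also 4, so no common subsequence is longer.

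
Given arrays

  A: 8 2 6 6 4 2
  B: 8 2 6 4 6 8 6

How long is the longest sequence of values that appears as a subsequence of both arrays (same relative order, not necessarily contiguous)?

4

Match 8 at A[1]=B[1], 2 at A[2]=B[2], 6 at A[3]=B[5], 6 at A[4]=B[7] — 4 values in the same relative order in both. dp[6][7] = 4 confirms this is the maximum.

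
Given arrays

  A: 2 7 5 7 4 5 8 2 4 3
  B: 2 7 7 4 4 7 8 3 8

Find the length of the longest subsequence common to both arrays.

One common subsequence of length 6: 2 [1,1]; then 7 [2,2]; then 7 [4,3]; then 4 [5,5]; then 8 [7,7]; then 3 [10,8], and the DP table's final entry dp[10][9] is also 6, so no common subsequence is longer.

6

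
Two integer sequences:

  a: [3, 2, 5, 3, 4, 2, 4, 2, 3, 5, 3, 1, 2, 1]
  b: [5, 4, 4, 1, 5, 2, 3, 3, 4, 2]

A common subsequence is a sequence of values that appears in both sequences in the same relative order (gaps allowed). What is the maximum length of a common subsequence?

Let dp[i][j] be the LCS length of the first i values of a and the first j values of b. dp[i][j] = dp[i-1][j-1]+1 when the i-th and j-th values match, else max(dp[i-1][j], dp[i][j-1]).
    ·  5  4  4  1  5  2  3  3  4  2
 ·  0  0  0  0  0  0  0  0  0  0  0
 3  0  0  0  0  0  0  0  1  1  1  1
 2  0  0  0  0  0  0  1  1  1  1  2
 5  0  1  1  1  1  1  1  1  1  1  2
 3  0  1  1  1  1  1  1  2  2  2  2
 4  0  1  2  2  2  2  2  2  2  3  3
 2  0  1  2  2  2  2  3  3  3  3  4
 4  0  1  2  3  3  3  3  3  3  4  4
 2  0  1  2  3  3  3  4  4  4  4  5
 3  0  1  2  3  3  3  4  5  5  5  5
 5  0  1  2  3  3  4  4  5  5  5  5
 3  0  1  2  3  3  4  4  5  6  6  6
 1  0  1  2  3  4  4  4  5  6  6  6
 2  0  1  2  3  4  4  5  5  6  6  7
 1  0  1  2  3  4  4  5  5  6  6  7
dp[14][10] = 7. One LCS (by backtracking along matches): 5, 4, 4, 2, 3, 3, 2.

7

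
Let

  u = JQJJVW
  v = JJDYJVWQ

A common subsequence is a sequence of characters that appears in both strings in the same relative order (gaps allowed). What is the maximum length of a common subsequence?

5

Let dp[i][j] be the LCS length of the first i characters of u and the first j characters of v. dp[i][j] = dp[i-1][j-1]+1 when the i-th and j-th characters match, else max(dp[i-1][j], dp[i][j-1]).
    ·  J  J  D  Y  J  V  W  Q
 ·  0  0  0  0  0  0  0  0  0
 J  0  1  1  1  1  1  1  1  1
 Q  0  1  1  1  1  1  1  1  2
 J  0  1  2  2  2  2  2  2  2
 J  0  1  2  2  2  3  3  3  3
 V  0  1  2  2  2  3  4  4  4
 W  0  1  2  2  2  3  4  5  5
dp[6][8] = 5. One LCS (by backtracking along matches): JJJVW.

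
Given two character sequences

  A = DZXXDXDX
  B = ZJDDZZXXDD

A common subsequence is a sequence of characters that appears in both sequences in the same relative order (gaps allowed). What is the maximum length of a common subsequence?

6

Match D at A[1]=B[4] → Z at A[2]=B[6] → X at A[3]=B[7] → X at A[4]=B[8] → D at A[5]=B[9] → D at A[7]=B[10] — 6 characters in the same relative order in both, and the DP table's final entry dp[8][10] is also 6, so no common subsequence is longer.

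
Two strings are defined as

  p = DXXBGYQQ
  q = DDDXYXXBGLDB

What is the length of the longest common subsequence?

Let dp[i][j] be the LCS length of the first i characters of p and the first j characters of q. dp[i][j] = dp[i-1][j-1]+1 when the i-th and j-th characters match, else max(dp[i-1][j], dp[i][j-1]).
    ·  D  D  D  X  Y  X  X  B  G  L  D  B
 ·  0  0  0  0  0  0  0  0  0  0  0  0  0
 D  0  1  1  1  1  1  1  1  1  1  1  1  1
 X  0  1  1  1  2  2  2  2  2  2  2  2  2
 X  0  1  1  1  2  2  3  3  3  3  3  3  3
 B  0  1  1  1  2  2  3  3  4  4  4  4  4
 G  0  1  1  1  2  2  3  3  4  5  5  5  5
 Y  0  1  1  1  2  3  3  3  4  5  5  5  5
 Q  0  1  1  1  2  3  3  3  4  5  5  5  5
 Q  0  1  1  1  2  3  3  3  4  5  5  5  5
dp[8][12] = 5. One LCS (by backtracking along matches): DXXBG.

5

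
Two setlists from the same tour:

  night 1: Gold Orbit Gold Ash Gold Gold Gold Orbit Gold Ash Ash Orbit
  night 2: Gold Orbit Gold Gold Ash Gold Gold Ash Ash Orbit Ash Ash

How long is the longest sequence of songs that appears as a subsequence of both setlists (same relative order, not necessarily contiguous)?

9

Taking Gold [1,1], Orbit [2,2], Gold [3,4], Ash [4,5], Gold [5,6], Gold [6,7], Orbit [8,10], Ash [10,11], Ash [11,12] gives a common subsequence of length 9. dp[12][12] = 9 confirms this is the maximum.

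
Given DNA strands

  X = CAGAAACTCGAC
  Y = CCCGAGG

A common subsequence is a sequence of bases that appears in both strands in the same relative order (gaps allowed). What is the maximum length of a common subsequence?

One common subsequence of length 5: C at X[1]=Y[1] → C at X[7]=Y[2] → C at X[9]=Y[3] → G at X[10]=Y[4] → A at X[11]=Y[5]. dp[12][7] = 5 confirms this is the maximum.

5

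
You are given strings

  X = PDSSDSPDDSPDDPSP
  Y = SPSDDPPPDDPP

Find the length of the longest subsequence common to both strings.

9

One common subsequence of length 9: P (X #1, Y #2), D (X #2, Y #4), D (X #5, Y #5), P (X #7, Y #7), P (X #11, Y #8), D (X #12, Y #9), D (X #13, Y #10), P (X #14, Y #11), P (X #16, Y #12). The LCS DP gives dp[16][12] = 9, so this is optimal.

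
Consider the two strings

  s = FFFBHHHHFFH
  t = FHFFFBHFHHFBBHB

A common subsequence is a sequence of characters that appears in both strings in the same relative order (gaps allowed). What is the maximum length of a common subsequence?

Match F (s #1, t #3), F (s #2, t #4), F (s #3, t #5), B (s #4, t #6), H (s #5, t #7), H (s #7, t #9), H (s #8, t #10), F (s #9, t #11), H (s #11, t #14) — 9 characters in the same relative order in both. The LCS DP gives dp[11][15] = 9, so this is optimal.

9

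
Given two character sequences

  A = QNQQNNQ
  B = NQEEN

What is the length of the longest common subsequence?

One common subsequence of length 3: N [2,1]; then Q [3,2]; then N [6,5]. Since dp[7][5] = 3, nothing longer is possible.

3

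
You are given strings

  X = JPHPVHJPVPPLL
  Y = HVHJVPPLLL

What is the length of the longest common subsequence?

9

Let dp[i][j] be the LCS length of the first i characters of X and the first j characters of Y. dp[i][j] = dp[i-1][j-1]+1 when the i-th and j-th characters match, else max(dp[i-1][j], dp[i][j-1]).
    ·  H  V  H  J  V  P  P  L  L  L
 ·  0  0  0  0  0  0  0  0  0  0  0
 J  0  0  0  0  1  1  1  1  1  1  1
 P  0  0  0  0  1  1  2  2  2  2  2
 H  0  1  1  1  1  1  2  2  2  2  2
 P  0  1  1  1  1  1  2  3  3  3  3
 V  0  1  2  2  2  2  2  3  3  3  3
 H  0  1  2  3  3  3  3  3  3  3  3
 J  0  1  2  3  4  4  4  4  4  4  4
 P  0  1  2  3  4  4  5  5  5  5  5
 V  0  1  2  3  4  5  5  5  5  5  5
 P  0  1  2  3  4  5  6  6  6  6  6
 P  0  1  2  3  4  5  6  7  7  7  7
 L  0  1  2  3  4  5  6  7  8  8  8
 L  0  1  2  3  4  5  6  7  8  9  9
dp[13][10] = 9. One LCS (by backtracking along matches): HVHJVPPLL.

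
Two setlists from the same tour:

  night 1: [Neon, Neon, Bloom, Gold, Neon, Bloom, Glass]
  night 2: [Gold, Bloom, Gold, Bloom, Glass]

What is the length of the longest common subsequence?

4

Taking Bloom at night 1[3]=night 2[2] → Gold at night 1[4]=night 2[3] → Bloom at night 1[6]=night 2[4] → Glass at night 1[7]=night 2[5] gives a common subsequence of length 4. Since dp[7][5] = 4, nothing longer is possible.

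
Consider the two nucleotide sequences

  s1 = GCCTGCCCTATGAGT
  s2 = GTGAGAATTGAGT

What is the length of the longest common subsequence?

Taking G at s1[1]=s2[1], then T at s1[4]=s2[2], then G at s1[5]=s2[5], then T at s1[9]=s2[8], then T at s1[11]=s2[9], then G at s1[12]=s2[10], then A at s1[13]=s2[11], then G at s1[14]=s2[12], then T at s1[15]=s2[13] gives a common subsequence of length 9. dp[15][13] = 9 confirms this is the maximum.

9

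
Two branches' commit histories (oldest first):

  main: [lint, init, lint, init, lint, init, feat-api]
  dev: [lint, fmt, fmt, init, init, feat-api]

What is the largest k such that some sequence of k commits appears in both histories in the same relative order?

One common subsequence of length 4: lint at main[1]=dev[1], init at main[4]=dev[4], init at main[6]=dev[5], feat-api at main[7]=dev[6], and the DP table's final entry dp[7][6] is also 4, so no common subsequence is longer.

4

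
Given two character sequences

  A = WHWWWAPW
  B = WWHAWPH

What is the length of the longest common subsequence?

One common subsequence of length 4: W (A #1, B #2) → H (A #2, B #3) → W (A #5, B #5) → P (A #7, B #6). Since dp[8][7] = 4, nothing longer is possible.

4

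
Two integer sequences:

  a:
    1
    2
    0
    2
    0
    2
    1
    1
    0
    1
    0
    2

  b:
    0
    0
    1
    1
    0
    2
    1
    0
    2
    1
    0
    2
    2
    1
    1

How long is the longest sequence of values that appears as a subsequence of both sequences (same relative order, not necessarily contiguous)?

One common subsequence of length 8: 1 (a #1, b #4), 2 (a #2, b #6), 0 (a #3, b #8), 2 (a #4, b #9), 0 (a #5, b #11), 2 (a #6, b #13), 1 (a #8, b #14), 1 (a #10, b #15). Since dp[12][15] = 8, nothing longer is possible.

8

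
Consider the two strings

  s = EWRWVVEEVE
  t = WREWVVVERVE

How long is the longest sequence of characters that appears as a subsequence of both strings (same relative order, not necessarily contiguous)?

Let dp[i][j] be the LCS length of the first i characters of s and the first j characters of t. dp[i][j] = dp[i-1][j-1]+1 when the i-th and j-th characters match, else max(dp[i-1][j], dp[i][j-1]).
    ·  W  R  E  W  V  V  V  E  R  V  E
 ·  0  0  0  0  0  0  0  0  0  0  0  0
 E  0  0  0  1  1  1  1  1  1  1  1  1
 W  0  1  1  1  2  2  2  2  2  2  2  2
 R  0  1  2  2  2  2  2  2  2  3  3  3
 W  0  1  2  2  3  3  3  3  3  3  3  3
 V  0  1  2  2  3  4  4  4  4  4  4  4
 V  0  1  2  2  3  4  5  5  5  5  5  5
 E  0  1  2  3  3  4  5  5  6  6  6  6
 E  0  1  2  3  3  4  5  5  6  6  6  7
 V  0  1  2  3  3  4  5  6  6  6  7  7
 E  0  1  2  3  3  4  5  6  7  7  7  8
dp[10][11] = 8. One LCS (by backtracking along matches): WRWVVEVE.

8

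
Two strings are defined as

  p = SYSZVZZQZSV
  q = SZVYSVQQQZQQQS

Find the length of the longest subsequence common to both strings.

7

Match S [1,1], then Y [2,4], then S [3,5], then V [5,6], then Z [6,10], then Q [8,13], then S [10,14] — 7 characters in the same relative order in both. dp[11][14] = 7 confirms this is the maximum.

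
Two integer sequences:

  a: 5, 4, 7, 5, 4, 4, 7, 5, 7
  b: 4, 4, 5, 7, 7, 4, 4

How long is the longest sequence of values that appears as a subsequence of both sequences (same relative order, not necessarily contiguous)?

Pick 5 (a #1, b #3); then 7 (a #3, b #5); then 4 (a #5, b #6); then 4 (a #6, b #7); all 4 values appear in both, in order. The LCS DP gives dp[9][7] = 4, so this is optimal.

4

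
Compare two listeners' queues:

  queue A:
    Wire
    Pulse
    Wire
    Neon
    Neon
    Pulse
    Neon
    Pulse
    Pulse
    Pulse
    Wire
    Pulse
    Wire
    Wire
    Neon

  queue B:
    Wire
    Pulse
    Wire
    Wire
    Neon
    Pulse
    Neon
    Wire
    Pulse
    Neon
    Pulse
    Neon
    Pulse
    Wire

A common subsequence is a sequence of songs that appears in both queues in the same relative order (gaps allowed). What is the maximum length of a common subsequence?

10

Match Wire (queue A #1, queue B #1); then Pulse (queue A #2, queue B #2); then Wire (queue A #3, queue B #4); then Neon (queue A #4, queue B #5); then Neon (queue A #5, queue B #7); then Pulse (queue A #6, queue B #9); then Neon (queue A #7, queue B #10); then Pulse (queue A #8, queue B #11); then Pulse (queue A #12, queue B #13); then Wire (queue A #14, queue B #14) — 10 songs in the same relative order in both. Since dp[15][14] = 10, nothing longer is possible.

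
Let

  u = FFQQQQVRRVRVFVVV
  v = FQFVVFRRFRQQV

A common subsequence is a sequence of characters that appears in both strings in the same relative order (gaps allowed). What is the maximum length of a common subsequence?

Match F [1,1] → F [2,3] → V [7,5] → R [8,7] → R [9,8] → R [11,10] → V [16,13] — 7 characters in the same relative order in both. The LCS DP gives dp[16][13] = 7, so this is optimal.

7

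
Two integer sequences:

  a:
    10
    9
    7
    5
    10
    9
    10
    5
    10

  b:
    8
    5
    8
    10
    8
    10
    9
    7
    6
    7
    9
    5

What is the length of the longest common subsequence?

Taking 10 (a #1, b #6), then 9 (a #2, b #7), then 7 (a #3, b #10), then 9 (a #6, b #11), then 5 (a #8, b #12) gives a common subsequence of length 5, and the DP table's final entry dp[9][12] is also 5, so no common subsequence is longer.

5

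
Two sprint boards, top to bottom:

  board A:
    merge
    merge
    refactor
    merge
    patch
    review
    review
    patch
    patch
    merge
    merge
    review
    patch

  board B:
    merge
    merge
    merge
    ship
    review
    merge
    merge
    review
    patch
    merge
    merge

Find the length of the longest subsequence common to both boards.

8

Match merge at board A[1]=board B[1] → merge at board A[2]=board B[2] → merge at board A[4]=board B[3] → review at board A[6]=board B[5] → review at board A[7]=board B[8] → patch at board A[9]=board B[9] → merge at board A[10]=board B[10] → merge at board A[11]=board B[11] — 8 tasks in the same relative order in both, and the DP table's final entry dp[13][11] is also 8, so no common subsequence is longer.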